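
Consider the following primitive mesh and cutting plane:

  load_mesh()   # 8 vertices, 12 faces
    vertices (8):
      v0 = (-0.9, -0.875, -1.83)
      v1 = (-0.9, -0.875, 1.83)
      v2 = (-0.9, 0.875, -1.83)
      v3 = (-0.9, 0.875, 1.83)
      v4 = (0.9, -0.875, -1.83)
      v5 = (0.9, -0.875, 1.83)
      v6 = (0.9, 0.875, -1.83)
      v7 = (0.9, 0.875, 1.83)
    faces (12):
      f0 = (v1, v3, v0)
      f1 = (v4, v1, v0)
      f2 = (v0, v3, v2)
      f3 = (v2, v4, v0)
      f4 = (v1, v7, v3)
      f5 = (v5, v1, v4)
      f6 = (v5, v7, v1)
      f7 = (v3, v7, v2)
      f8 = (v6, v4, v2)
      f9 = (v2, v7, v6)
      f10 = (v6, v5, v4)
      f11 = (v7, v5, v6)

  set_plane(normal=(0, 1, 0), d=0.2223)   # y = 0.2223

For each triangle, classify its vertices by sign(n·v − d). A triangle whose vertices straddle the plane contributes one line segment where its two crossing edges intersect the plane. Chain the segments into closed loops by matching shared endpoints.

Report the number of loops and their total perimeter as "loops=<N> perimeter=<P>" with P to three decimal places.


loops=1 perimeter=10.920

Straddling triangles (8 of 12):
  (v1,v3,v0) [-+-] → (-0.9, 0.2223, 1.83)–(-0.9, 0.2223, 0.464925)  len=1.3651
  (v0,v3,v2) [-++] → (-0.9, 0.2223, 0.464925)–(-0.9, 0.2223, -1.83)  len=2.2949
  (v2,v4,v0) [+--] → (-0.228651, 0.2223, -1.83)–(-0.9, 0.2223, -1.83)  len=0.6713
  (v1,v7,v3) [-++] → (0.228651, 0.2223, 1.83)–(-0.9, 0.2223, 1.83)  len=1.1287
  (v5,v7,v1) [-+-] → (0.9, 0.2223, 1.83)–(0.228651, 0.2223, 1.83)  len=0.6713
  (v6,v4,v2) [+-+] → (0.9, 0.2223, -1.83)–(-0.228651, 0.2223, -1.83)  len=1.1287
  (v6,v5,v4) [+--] → (0.9, 0.2223, -0.464925)–(0.9, 0.2223, -1.83)  len=1.3651
  (v7,v5,v6) [+-+] → (0.9, 0.2223, 1.83)–(0.9, 0.2223, -0.464925)  len=2.2949

Chained into 1 loop(s):
  loop 1: 8 segments, perimeter = 10.9200
Total perimeter = 10.920


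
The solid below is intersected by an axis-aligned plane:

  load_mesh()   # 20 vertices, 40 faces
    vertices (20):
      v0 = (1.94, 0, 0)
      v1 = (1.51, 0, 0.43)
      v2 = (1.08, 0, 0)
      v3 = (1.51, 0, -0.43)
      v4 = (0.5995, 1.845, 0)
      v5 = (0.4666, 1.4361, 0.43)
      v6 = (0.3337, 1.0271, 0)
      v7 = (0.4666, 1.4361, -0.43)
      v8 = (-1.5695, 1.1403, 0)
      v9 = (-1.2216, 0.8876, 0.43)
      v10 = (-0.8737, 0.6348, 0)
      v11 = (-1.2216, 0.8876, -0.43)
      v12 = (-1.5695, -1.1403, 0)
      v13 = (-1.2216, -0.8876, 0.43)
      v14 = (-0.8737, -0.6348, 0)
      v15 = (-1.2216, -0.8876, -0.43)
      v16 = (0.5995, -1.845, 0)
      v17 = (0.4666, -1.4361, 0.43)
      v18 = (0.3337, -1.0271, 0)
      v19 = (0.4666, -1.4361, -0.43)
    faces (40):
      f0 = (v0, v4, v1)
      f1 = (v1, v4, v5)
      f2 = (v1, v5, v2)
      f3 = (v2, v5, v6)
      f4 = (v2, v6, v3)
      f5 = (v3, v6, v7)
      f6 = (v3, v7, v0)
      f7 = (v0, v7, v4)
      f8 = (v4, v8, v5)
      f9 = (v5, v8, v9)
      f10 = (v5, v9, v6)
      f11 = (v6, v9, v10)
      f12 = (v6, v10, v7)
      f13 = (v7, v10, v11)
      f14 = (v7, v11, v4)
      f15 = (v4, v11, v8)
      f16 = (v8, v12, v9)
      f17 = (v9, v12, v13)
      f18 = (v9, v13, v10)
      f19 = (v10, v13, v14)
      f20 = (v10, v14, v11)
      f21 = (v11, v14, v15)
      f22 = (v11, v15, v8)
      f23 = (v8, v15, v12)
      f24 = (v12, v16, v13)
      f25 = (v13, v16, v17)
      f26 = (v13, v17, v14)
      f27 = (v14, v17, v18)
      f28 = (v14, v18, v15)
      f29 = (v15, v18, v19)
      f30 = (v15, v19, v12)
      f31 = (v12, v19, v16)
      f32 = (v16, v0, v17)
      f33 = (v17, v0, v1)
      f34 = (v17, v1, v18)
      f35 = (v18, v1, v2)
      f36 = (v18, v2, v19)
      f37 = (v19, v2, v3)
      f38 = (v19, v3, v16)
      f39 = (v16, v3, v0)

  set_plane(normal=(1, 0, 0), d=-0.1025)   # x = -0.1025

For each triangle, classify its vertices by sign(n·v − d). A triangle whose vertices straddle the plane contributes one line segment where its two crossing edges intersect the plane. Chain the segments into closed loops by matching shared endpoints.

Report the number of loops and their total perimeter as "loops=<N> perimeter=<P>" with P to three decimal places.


Straddling triangles (16 of 40):
  (v4,v8,v5) [+-+] → (-0.1025, 1.61692, 0)–(-0.1025, 1.35342, 0.309813)  len=0.4067
  (v5,v8,v9) [+--] → (-0.1025, 1.35342, 0.309813)–(-0.1025, 1.2512, 0.43)  len=0.1578
  (v5,v9,v6) [+-+] → (-0.1025, 1.2512, 0.43)–(-0.1025, 0.987976, 0.120598)  len=0.4062
  (v6,v9,v10) [+--] → (-0.1025, 0.987976, 0.120598)–(-0.1025, 0.885373, 0)  len=0.1583
  (v6,v10,v7) [+-+] → (-0.1025, 0.885373, 0)–(-0.1025, 1.09586, -0.247419)  len=0.3248
  (v7,v10,v11) [+--] → (-0.1025, 1.09586, -0.247419)–(-0.1025, 1.2512, -0.43)  len=0.2397
  (v7,v11,v4) [+-+] → (-0.1025, 1.2512, -0.43)–(-0.1025, 1.47594, -0.165757)  len=0.3469
  (v4,v11,v8) [+--] → (-0.1025, 1.47594, -0.165757)–(-0.1025, 1.61692, 0)  len=0.2176
  (v12,v16,v13) [-+-] → (-0.1025, -1.61692, 0)–(-0.1025, -1.47594, 0.165757)  len=0.2176
  (v13,v16,v17) [-++] → (-0.1025, -1.47594, 0.165757)–(-0.1025, -1.2512, 0.43)  len=0.3469
  (v13,v17,v14) [-+-] → (-0.1025, -1.2512, 0.43)–(-0.1025, -1.09586, 0.247419)  len=0.2397
  (v14,v17,v18) [-++] → (-0.1025, -1.09586, 0.247419)–(-0.1025, -0.885373, 0)  len=0.3248
  (v14,v18,v15) [-+-] → (-0.1025, -0.885373, 0)–(-0.1025, -0.987976, -0.120598)  len=0.1583
  (v15,v18,v19) [-++] → (-0.1025, -0.987976, -0.120598)–(-0.1025, -1.2512, -0.43)  len=0.4062
  (v15,v19,v12) [-+-] → (-0.1025, -1.2512, -0.43)–(-0.1025, -1.35342, -0.309813)  len=0.1578
  (v12,v19,v16) [-++] → (-0.1025, -1.35342, -0.309813)–(-0.1025, -1.61692, 0)  len=0.4067

Chained into 2 loop(s):
  loop 1: 8 segments, perimeter = 2.2581
  loop 2: 8 segments, perimeter = 2.2581
Total perimeter = 4.516

loops=2 perimeter=4.516


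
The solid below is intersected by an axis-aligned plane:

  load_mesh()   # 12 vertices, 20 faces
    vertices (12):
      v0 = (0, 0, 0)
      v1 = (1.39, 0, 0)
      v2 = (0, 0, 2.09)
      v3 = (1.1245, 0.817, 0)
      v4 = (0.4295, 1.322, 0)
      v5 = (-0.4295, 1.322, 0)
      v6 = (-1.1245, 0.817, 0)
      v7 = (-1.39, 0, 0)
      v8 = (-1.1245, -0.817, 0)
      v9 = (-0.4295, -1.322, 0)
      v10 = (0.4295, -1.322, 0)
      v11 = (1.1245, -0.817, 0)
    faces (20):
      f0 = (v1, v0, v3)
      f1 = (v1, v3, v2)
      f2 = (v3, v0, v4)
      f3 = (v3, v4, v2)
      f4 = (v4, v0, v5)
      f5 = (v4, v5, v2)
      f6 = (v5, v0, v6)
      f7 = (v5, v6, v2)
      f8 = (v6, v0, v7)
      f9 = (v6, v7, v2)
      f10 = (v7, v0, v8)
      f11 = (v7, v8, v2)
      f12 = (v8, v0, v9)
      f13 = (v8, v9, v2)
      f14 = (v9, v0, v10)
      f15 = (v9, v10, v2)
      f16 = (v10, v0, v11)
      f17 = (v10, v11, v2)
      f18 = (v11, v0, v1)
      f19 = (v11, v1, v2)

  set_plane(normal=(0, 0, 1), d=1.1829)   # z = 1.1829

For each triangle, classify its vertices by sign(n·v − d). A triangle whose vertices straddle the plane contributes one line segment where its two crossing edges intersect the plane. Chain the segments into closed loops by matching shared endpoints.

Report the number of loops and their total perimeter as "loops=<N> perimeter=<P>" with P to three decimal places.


Straddling triangles (10 of 20):
  (v1,v3,v2) [--+] → (0.488055, 0.354594, 1.1829)–(0.603287, 0, 1.1829)  len=0.3728
  (v3,v4,v2) [--+] → (0.186411, 0.573773, 1.1829)–(0.488055, 0.354594, 1.1829)  len=0.3729
  (v4,v5,v2) [--+] → (-0.186411, 0.573773, 1.1829)–(0.186411, 0.573773, 1.1829)  len=0.3728
  (v5,v6,v2) [--+] → (-0.488055, 0.354594, 1.1829)–(-0.186411, 0.573773, 1.1829)  len=0.3729
  (v6,v7,v2) [--+] → (-0.603287, 0, 1.1829)–(-0.488055, 0.354594, 1.1829)  len=0.3728
  (v7,v8,v2) [--+] → (-0.488055, -0.354594, 1.1829)–(-0.603287, 0, 1.1829)  len=0.3728
  (v8,v9,v2) [--+] → (-0.186411, -0.573773, 1.1829)–(-0.488055, -0.354594, 1.1829)  len=0.3729
  (v9,v10,v2) [--+] → (0.186411, -0.573773, 1.1829)–(-0.186411, -0.573773, 1.1829)  len=0.3728
  (v10,v11,v2) [--+] → (0.488055, -0.354594, 1.1829)–(0.186411, -0.573773, 1.1829)  len=0.3729
  (v11,v1,v2) [--+] → (0.603287, 0, 1.1829)–(0.488055, -0.354594, 1.1829)  len=0.3728

Chained into 1 loop(s):
  loop 1: 10 segments, perimeter = 3.7285
Total perimeter = 3.728

loops=1 perimeter=3.728


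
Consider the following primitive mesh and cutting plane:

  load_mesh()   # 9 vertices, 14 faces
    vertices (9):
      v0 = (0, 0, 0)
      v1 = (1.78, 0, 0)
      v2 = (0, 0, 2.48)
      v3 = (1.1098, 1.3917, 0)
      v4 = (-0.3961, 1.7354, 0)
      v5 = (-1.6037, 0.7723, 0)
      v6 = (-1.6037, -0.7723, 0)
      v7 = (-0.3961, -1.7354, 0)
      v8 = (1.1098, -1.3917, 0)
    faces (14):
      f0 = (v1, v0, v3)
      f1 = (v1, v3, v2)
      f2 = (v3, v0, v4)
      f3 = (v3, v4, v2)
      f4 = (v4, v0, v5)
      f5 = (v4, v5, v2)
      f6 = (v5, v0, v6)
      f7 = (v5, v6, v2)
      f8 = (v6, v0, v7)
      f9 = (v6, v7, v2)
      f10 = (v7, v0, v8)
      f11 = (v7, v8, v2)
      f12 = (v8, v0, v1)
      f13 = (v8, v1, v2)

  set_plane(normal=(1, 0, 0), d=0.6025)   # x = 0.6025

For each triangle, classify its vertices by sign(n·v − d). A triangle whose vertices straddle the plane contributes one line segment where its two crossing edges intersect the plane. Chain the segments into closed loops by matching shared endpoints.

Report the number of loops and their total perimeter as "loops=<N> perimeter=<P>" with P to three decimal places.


loops=1 perimeter=7.555

Straddling triangles (8 of 14):
  (v1,v0,v3) [+-+] → (0.6025, 0, 0)–(0.6025, 0.755541, 0)  len=0.7555
  (v1,v3,v2) [++-] → (0.6025, 0.755541, 1.13363)–(0.6025, 0, 1.64056)  len=0.9098
  (v3,v0,v4) [+--] → (0.6025, 0.755541, 0)–(0.6025, 1.50748, 0)  len=0.7519
  (v3,v4,v2) [+--] → (0.6025, 1.50748, 0)–(0.6025, 0.755541, 1.13363)  len=1.3603
  (v7,v0,v8) [--+] → (0.6025, -0.755541, 0)–(0.6025, -1.50748, 0)  len=0.7519
  (v7,v8,v2) [-+-] → (0.6025, -1.50748, 0)–(0.6025, -0.755541, 1.13363)  len=1.3603
  (v8,v0,v1) [+-+] → (0.6025, -0.755541, 0)–(0.6025, 0, 0)  len=0.7555
  (v8,v1,v2) [++-] → (0.6025, 0, 1.64056)–(0.6025, -0.755541, 1.13363)  len=0.9098

Chained into 1 loop(s):
  loop 1: 8 segments, perimeter = 7.5554
Total perimeter = 7.555


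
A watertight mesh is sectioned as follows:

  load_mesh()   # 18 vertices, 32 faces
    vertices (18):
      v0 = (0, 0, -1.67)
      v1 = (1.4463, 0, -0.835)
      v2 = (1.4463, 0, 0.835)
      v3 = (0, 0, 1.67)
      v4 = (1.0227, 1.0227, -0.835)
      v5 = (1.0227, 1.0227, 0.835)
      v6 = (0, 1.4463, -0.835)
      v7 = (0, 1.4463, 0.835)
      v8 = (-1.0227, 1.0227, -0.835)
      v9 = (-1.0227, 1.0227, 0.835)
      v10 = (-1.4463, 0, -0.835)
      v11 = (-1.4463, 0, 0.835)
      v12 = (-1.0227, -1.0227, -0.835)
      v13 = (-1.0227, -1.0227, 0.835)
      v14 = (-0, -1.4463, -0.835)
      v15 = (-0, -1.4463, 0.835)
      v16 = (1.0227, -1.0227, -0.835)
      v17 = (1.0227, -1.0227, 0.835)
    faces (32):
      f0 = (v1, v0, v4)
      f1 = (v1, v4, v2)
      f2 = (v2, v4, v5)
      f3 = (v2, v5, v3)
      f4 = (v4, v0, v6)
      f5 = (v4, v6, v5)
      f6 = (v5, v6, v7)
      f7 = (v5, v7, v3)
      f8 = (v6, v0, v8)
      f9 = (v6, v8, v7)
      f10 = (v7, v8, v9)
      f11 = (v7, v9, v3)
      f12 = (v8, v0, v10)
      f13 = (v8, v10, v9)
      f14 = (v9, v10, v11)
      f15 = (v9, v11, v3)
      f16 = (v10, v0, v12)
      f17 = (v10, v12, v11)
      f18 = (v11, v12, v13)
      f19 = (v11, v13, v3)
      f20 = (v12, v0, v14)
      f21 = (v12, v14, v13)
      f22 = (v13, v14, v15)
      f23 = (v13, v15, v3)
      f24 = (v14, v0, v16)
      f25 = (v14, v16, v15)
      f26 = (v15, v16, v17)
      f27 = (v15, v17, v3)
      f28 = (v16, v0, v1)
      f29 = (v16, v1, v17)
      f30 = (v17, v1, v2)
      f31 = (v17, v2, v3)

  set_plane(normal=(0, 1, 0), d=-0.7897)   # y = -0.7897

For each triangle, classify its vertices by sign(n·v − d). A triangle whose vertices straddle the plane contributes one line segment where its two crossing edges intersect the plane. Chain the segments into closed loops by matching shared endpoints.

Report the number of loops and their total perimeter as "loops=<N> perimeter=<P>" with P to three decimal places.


Straddling triangles (12 of 32):
  (v10,v0,v12) [++-] → (-0.7897, -0.7897, -1.02524)–(-1.11921, -0.7897, -0.835)  len=0.3805
  (v10,v12,v11) [+-+] → (-1.11921, -0.7897, -0.835)–(-1.11921, -0.7897, -0.454527)  len=0.3805
  (v11,v12,v13) [+--] → (-1.11921, -0.7897, -0.454527)–(-1.11921, -0.7897, 0.835)  len=1.2895
  (v11,v13,v3) [+-+] → (-1.11921, -0.7897, 0.835)–(-0.7897, -0.7897, 1.02524)  len=0.3805
  (v12,v0,v14) [-+-] → (-0.7897, -0.7897, -1.02524)–(0, -0.7897, -1.21408)  len=0.8120
  (v13,v15,v3) [--+] → (0, -0.7897, 1.21408)–(-0.7897, -0.7897, 1.02524)  len=0.8120
  (v14,v0,v16) [-+-] → (0, -0.7897, -1.21408)–(0.7897, -0.7897, -1.02524)  len=0.8120
  (v15,v17,v3) [--+] → (0.7897, -0.7897, 1.02524)–(0, -0.7897, 1.21408)  len=0.8120
  (v16,v0,v1) [-++] → (0.7897, -0.7897, -1.02524)–(1.11921, -0.7897, -0.835)  len=0.3805
  (v16,v1,v17) [-+-] → (1.11921, -0.7897, -0.835)–(1.11921, -0.7897, 0.454527)  len=1.2895
  (v17,v1,v2) [-++] → (1.11921, -0.7897, 0.454527)–(1.11921, -0.7897, 0.835)  len=0.3805
  (v17,v2,v3) [-++] → (1.11921, -0.7897, 0.835)–(0.7897, -0.7897, 1.02524)  len=0.3805

Chained into 1 loop(s):
  loop 1: 12 segments, perimeter = 8.1098
Total perimeter = 8.110

loops=1 perimeter=8.110


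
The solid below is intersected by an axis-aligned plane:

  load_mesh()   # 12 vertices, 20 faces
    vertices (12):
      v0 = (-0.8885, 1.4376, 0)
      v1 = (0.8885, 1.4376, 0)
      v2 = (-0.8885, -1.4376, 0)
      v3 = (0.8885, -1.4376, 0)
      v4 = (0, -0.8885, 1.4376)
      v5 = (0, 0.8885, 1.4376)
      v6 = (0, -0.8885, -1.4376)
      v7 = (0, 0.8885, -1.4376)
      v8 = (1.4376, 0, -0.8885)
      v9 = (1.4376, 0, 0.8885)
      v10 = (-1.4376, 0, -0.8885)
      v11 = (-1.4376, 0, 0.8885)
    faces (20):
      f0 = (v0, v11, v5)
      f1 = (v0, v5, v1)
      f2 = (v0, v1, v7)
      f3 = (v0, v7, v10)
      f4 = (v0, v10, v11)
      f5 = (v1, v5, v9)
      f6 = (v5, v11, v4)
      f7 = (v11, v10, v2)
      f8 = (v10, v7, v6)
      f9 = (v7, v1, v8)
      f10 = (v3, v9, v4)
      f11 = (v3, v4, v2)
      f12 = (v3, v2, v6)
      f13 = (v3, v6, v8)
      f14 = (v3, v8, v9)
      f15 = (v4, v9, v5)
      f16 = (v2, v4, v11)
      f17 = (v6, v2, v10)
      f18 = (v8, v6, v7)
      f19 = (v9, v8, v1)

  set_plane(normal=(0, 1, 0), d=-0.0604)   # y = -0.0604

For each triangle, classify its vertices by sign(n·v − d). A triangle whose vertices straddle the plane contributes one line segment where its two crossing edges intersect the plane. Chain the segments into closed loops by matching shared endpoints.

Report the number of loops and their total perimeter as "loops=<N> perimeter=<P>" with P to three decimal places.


loops=1 perimeter=9.564

Straddling triangles (10 of 20):
  (v5,v11,v4) [++-] → (-1.33987, -0.0604, 0.925828)–(0, -0.0604, 1.4376)  len=1.4343
  (v11,v10,v2) [++-] → (-1.41453, -0.0604, -0.85117)–(-1.41453, -0.0604, 0.85117)  len=1.7023
  (v10,v7,v6) [++-] → (0, -0.0604, -1.4376)–(-1.33987, -0.0604, -0.925828)  len=1.4343
  (v3,v9,v4) [-+-] → (1.41453, -0.0604, 0.85117)–(1.33987, -0.0604, 0.925828)  len=0.1056
  (v3,v6,v8) [--+] → (1.33987, -0.0604, -0.925828)–(1.41453, -0.0604, -0.85117)  len=0.1056
  (v3,v8,v9) [-++] → (1.41453, -0.0604, -0.85117)–(1.41453, -0.0604, 0.85117)  len=1.7023
  (v4,v9,v5) [-++] → (1.33987, -0.0604, 0.925828)–(0, -0.0604, 1.4376)  len=1.4343
  (v2,v4,v11) [--+] → (-1.33987, -0.0604, 0.925828)–(-1.41453, -0.0604, 0.85117)  len=0.1056
  (v6,v2,v10) [--+] → (-1.41453, -0.0604, -0.85117)–(-1.33987, -0.0604, -0.925828)  len=0.1056
  (v8,v6,v7) [+-+] → (1.33987, -0.0604, -0.925828)–(0, -0.0604, -1.4376)  len=1.4343

Chained into 1 loop(s):
  loop 1: 10 segments, perimeter = 9.5641
Total perimeter = 9.564


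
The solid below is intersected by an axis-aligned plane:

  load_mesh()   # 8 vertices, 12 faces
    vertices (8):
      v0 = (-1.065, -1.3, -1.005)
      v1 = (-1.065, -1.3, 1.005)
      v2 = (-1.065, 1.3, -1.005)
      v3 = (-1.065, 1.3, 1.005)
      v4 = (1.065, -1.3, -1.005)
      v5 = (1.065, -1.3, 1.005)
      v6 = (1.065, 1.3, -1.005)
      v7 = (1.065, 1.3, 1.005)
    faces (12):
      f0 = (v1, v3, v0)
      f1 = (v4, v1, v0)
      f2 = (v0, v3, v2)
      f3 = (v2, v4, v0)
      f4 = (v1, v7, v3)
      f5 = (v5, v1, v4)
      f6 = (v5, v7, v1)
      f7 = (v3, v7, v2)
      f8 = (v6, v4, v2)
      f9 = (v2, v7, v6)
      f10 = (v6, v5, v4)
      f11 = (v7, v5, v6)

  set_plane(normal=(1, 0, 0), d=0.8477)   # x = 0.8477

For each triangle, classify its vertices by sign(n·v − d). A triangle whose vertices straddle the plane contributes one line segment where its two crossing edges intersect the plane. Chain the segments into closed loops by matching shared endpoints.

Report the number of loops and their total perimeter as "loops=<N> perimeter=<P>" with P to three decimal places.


Straddling triangles (8 of 12):
  (v4,v1,v0) [+--] → (0.8477, -1.3, -0.799942)–(0.8477, -1.3, -1.005)  len=0.2051
  (v2,v4,v0) [-+-] → (0.8477, -1.03475, -1.005)–(0.8477, -1.3, -1.005)  len=0.2652
  (v1,v7,v3) [-+-] → (0.8477, 1.03475, 1.005)–(0.8477, 1.3, 1.005)  len=0.2652
  (v5,v1,v4) [+-+] → (0.8477, -1.3, 1.005)–(0.8477, -1.3, -0.799942)  len=1.8049
  (v5,v7,v1) [++-] → (0.8477, 1.03475, 1.005)–(0.8477, -1.3, 1.005)  len=2.3348
  (v3,v7,v2) [-+-] → (0.8477, 1.3, 1.005)–(0.8477, 1.3, 0.799942)  len=0.2051
  (v6,v4,v2) [++-] → (0.8477, -1.03475, -1.005)–(0.8477, 1.3, -1.005)  len=2.3348
  (v2,v7,v6) [-++] → (0.8477, 1.3, 0.799942)–(0.8477, 1.3, -1.005)  len=1.8049

Chained into 1 loop(s):
  loop 1: 8 segments, perimeter = 9.2200
Total perimeter = 9.220

loops=1 perimeter=9.220


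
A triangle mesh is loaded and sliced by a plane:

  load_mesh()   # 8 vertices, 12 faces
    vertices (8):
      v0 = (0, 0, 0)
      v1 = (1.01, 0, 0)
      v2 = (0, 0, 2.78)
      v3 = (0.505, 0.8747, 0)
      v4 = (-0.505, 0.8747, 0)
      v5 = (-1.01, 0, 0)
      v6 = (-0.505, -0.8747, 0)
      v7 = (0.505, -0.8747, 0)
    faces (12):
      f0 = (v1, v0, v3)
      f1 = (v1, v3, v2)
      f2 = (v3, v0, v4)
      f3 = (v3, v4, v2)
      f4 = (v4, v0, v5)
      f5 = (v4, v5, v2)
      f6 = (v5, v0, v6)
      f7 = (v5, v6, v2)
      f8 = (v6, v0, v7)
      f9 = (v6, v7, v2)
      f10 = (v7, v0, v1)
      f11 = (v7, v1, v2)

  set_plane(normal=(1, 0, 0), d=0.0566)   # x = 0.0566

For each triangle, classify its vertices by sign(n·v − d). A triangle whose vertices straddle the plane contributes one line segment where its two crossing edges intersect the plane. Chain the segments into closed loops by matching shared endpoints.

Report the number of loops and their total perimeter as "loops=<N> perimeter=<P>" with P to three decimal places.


Straddling triangles (8 of 12):
  (v1,v0,v3) [+-+] → (0.0566, 0, 0)–(0.0566, 0.0980357, 0)  len=0.0980
  (v1,v3,v2) [++-] → (0.0566, 0.0980357, 2.46842)–(0.0566, 0, 2.62421)  len=0.1841
  (v3,v0,v4) [+--] → (0.0566, 0.0980357, 0)–(0.0566, 0.8747, 0)  len=0.7767
  (v3,v4,v2) [+--] → (0.0566, 0.8747, 0)–(0.0566, 0.0980357, 2.46842)  len=2.5877
  (v6,v0,v7) [--+] → (0.0566, -0.0980357, 0)–(0.0566, -0.8747, 0)  len=0.7767
  (v6,v7,v2) [-+-] → (0.0566, -0.8747, 0)–(0.0566, -0.0980357, 2.46842)  len=2.5877
  (v7,v0,v1) [+-+] → (0.0566, -0.0980357, 0)–(0.0566, 0, 0)  len=0.0980
  (v7,v1,v2) [++-] → (0.0566, 0, 2.62421)–(0.0566, -0.0980357, 2.46842)  len=0.1841

Chained into 1 loop(s):
  loop 1: 8 segments, perimeter = 7.2930
Total perimeter = 7.293

loops=1 perimeter=7.293


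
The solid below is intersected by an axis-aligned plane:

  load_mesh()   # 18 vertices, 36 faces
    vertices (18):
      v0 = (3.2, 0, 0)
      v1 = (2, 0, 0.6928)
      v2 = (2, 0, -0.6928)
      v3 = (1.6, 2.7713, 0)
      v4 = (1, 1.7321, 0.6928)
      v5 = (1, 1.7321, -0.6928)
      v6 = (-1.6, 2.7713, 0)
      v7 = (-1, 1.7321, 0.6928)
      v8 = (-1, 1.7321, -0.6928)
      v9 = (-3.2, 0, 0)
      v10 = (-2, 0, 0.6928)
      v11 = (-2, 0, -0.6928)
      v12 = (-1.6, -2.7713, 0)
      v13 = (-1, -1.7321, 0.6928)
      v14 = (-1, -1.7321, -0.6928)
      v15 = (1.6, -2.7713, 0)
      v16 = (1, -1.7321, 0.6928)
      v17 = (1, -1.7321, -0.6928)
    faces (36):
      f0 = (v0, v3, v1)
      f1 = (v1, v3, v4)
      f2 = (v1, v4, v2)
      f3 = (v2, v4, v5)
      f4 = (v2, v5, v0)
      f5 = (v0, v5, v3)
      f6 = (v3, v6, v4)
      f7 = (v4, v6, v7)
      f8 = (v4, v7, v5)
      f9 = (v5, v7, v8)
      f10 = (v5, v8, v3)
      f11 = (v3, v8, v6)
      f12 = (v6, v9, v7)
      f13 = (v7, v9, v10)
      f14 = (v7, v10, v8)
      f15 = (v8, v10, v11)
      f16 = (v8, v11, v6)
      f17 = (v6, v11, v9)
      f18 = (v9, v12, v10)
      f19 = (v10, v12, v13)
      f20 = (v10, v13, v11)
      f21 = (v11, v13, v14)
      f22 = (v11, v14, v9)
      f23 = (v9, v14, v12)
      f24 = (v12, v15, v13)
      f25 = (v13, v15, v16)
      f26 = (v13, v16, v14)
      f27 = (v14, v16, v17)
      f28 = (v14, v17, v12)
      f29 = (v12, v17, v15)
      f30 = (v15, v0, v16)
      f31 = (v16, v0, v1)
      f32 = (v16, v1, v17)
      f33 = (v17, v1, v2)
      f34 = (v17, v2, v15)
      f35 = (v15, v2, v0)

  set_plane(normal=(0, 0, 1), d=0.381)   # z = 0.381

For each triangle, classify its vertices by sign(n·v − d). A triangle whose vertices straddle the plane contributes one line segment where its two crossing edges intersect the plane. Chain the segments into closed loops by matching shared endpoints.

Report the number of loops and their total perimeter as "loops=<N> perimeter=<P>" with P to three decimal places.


loops=2 perimeter=27.241

Straddling triangles (24 of 36):
  (v0,v3,v1) [--+] → (1.81998, 1.24725, 0.381)–(2.54007, 0, 0.381)  len=1.4402
  (v1,v3,v4) [+-+] → (1.81998, 1.24725, 0.381)–(1.27003, 2.1998, 0.381)  len=1.0999
  (v1,v4,v2) [++-] → (1.22503, 1.34233, 0.381)–(2, 0, 0.381)  len=1.5500
  (v2,v4,v5) [-+-] → (1.22503, 1.34233, 0.381)–(1, 1.7321, 0.381)  len=0.4501
  (v3,v6,v4) [--+] → (-0.17015, 2.1998, 0.381)–(1.27003, 2.1998, 0.381)  len=1.4402
  (v4,v6,v7) [+-+] → (-0.17015, 2.1998, 0.381)–(-1.27003, 2.1998, 0.381)  len=1.0999
  (v4,v7,v5) [++-] → (-0.549942, 1.7321, 0.381)–(1, 1.7321, 0.381)  len=1.5499
  (v5,v7,v8) [-+-] → (-0.549942, 1.7321, 0.381)–(-1, 1.7321, 0.381)  len=0.4501
  (v6,v9,v7) [--+] → (-1.99013, 0.952555, 0.381)–(-1.27003, 2.1998, 0.381)  len=1.4402
  (v7,v9,v10) [+-+] → (-1.99013, 0.952555, 0.381)–(-2.54007, 0, 0.381)  len=1.0999
  (v7,v10,v8) [++-] → (-1.77497, 0.389773, 0.381)–(-1, 1.7321, 0.381)  len=1.5500
  (v8,v10,v11) [-+-] → (-1.77497, 0.389773, 0.381)–(-2, 0, 0.381)  len=0.4501
  (v9,v12,v10) [--+] → (-1.81998, -1.24725, 0.381)–(-2.54007, 0, 0.381)  len=1.4402
  (v10,v12,v13) [+-+] → (-1.81998, -1.24725, 0.381)–(-1.27003, -2.1998, 0.381)  len=1.0999
  (v10,v13,v11) [++-] → (-1.22503, -1.34233, 0.381)–(-2, 0, 0.381)  len=1.5500
  (v11,v13,v14) [-+-] → (-1.22503, -1.34233, 0.381)–(-1, -1.7321, 0.381)  len=0.4501
  (v12,v15,v13) [--+] → (0.17015, -2.1998, 0.381)–(-1.27003, -2.1998, 0.381)  len=1.4402
  (v13,v15,v16) [+-+] → (0.17015, -2.1998, 0.381)–(1.27003, -2.1998, 0.381)  len=1.0999
  (v13,v16,v14) [++-] → (0.549942, -1.7321, 0.381)–(-1, -1.7321, 0.381)  len=1.5499
  (v14,v16,v17) [-+-] → (0.549942, -1.7321, 0.381)–(1, -1.7321, 0.381)  len=0.4501
  (v15,v0,v16) [--+] → (1.99013, -0.952555, 0.381)–(1.27003, -2.1998, 0.381)  len=1.4402
  (v16,v0,v1) [+-+] → (1.99013, -0.952555, 0.381)–(2.54007, 0, 0.381)  len=1.0999
  (v16,v1,v17) [++-] → (1.77497, -0.389773, 0.381)–(1, -1.7321, 0.381)  len=1.5500
  (v17,v1,v2) [-+-] → (1.77497, -0.389773, 0.381)–(2, 0, 0.381)  len=0.4501

Chained into 2 loop(s):
  loop 1: 12 segments, perimeter = 15.2405
  loop 2: 12 segments, perimeter = 12.0002
Total perimeter = 27.241


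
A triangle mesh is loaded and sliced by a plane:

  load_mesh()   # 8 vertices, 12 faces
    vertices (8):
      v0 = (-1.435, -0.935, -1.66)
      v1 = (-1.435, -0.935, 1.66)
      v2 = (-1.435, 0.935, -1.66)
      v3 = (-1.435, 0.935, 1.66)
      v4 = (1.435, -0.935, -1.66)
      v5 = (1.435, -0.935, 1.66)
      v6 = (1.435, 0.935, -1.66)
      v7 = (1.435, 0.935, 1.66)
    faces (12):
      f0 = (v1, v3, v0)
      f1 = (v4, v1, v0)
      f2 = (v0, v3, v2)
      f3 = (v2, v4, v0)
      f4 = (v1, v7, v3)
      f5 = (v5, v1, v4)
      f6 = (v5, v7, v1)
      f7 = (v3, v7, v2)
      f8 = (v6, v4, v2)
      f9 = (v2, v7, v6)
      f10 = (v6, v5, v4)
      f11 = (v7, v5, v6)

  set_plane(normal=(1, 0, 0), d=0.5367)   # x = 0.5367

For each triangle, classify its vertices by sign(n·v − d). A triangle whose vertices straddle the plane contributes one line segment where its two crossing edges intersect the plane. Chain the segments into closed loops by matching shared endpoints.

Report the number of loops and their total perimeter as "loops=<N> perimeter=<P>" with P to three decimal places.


Straddling triangles (8 of 12):
  (v4,v1,v0) [+--] → (0.5367, -0.935, -0.620852)–(0.5367, -0.935, -1.66)  len=1.0391
  (v2,v4,v0) [-+-] → (0.5367, -0.349697, -1.66)–(0.5367, -0.935, -1.66)  len=0.5853
  (v1,v7,v3) [-+-] → (0.5367, 0.349697, 1.66)–(0.5367, 0.935, 1.66)  len=0.5853
  (v5,v1,v4) [+-+] → (0.5367, -0.935, 1.66)–(0.5367, -0.935, -0.620852)  len=2.2809
  (v5,v7,v1) [++-] → (0.5367, 0.349697, 1.66)–(0.5367, -0.935, 1.66)  len=1.2847
  (v3,v7,v2) [-+-] → (0.5367, 0.935, 1.66)–(0.5367, 0.935, 0.620852)  len=1.0391
  (v6,v4,v2) [++-] → (0.5367, -0.349697, -1.66)–(0.5367, 0.935, -1.66)  len=1.2847
  (v2,v7,v6) [-++] → (0.5367, 0.935, 0.620852)–(0.5367, 0.935, -1.66)  len=2.2809

Chained into 1 loop(s):
  loop 1: 8 segments, perimeter = 10.3800
Total perimeter = 10.380

loops=1 perimeter=10.380


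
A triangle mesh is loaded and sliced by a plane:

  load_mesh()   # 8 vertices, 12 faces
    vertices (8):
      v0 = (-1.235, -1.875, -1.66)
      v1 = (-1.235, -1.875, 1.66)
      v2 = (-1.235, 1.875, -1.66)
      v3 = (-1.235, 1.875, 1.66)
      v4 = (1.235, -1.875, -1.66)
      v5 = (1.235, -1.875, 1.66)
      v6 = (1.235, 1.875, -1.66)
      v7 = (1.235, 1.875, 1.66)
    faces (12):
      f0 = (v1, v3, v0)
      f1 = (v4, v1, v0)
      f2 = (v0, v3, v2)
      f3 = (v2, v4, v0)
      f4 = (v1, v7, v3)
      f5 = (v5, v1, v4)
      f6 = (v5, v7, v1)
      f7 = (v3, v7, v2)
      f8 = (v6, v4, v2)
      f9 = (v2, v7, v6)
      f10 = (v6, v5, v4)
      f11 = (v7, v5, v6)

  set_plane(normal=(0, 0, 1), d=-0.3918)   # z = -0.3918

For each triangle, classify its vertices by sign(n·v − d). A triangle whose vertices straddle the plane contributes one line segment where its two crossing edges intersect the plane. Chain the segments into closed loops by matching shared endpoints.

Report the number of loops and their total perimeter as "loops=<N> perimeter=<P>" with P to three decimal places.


Straddling triangles (8 of 12):
  (v1,v3,v0) [++-] → (-1.235, -0.442545, -0.3918)–(-1.235, -1.875, -0.3918)  len=1.4325
  (v4,v1,v0) [-+-] → (0.29149, -1.875, -0.3918)–(-1.235, -1.875, -0.3918)  len=1.5265
  (v0,v3,v2) [-+-] → (-1.235, -0.442545, -0.3918)–(-1.235, 1.875, -0.3918)  len=2.3175
  (v5,v1,v4) [++-] → (0.29149, -1.875, -0.3918)–(1.235, -1.875, -0.3918)  len=0.9435
  (v3,v7,v2) [++-] → (-0.29149, 1.875, -0.3918)–(-1.235, 1.875, -0.3918)  len=0.9435
  (v2,v7,v6) [-+-] → (-0.29149, 1.875, -0.3918)–(1.235, 1.875, -0.3918)  len=1.5265
  (v6,v5,v4) [-+-] → (1.235, 0.442545, -0.3918)–(1.235, -1.875, -0.3918)  len=2.3175
  (v7,v5,v6) [++-] → (1.235, 0.442545, -0.3918)–(1.235, 1.875, -0.3918)  len=1.4325

Chained into 1 loop(s):
  loop 1: 8 segments, perimeter = 12.4400
Total perimeter = 12.440

loops=1 perimeter=12.440


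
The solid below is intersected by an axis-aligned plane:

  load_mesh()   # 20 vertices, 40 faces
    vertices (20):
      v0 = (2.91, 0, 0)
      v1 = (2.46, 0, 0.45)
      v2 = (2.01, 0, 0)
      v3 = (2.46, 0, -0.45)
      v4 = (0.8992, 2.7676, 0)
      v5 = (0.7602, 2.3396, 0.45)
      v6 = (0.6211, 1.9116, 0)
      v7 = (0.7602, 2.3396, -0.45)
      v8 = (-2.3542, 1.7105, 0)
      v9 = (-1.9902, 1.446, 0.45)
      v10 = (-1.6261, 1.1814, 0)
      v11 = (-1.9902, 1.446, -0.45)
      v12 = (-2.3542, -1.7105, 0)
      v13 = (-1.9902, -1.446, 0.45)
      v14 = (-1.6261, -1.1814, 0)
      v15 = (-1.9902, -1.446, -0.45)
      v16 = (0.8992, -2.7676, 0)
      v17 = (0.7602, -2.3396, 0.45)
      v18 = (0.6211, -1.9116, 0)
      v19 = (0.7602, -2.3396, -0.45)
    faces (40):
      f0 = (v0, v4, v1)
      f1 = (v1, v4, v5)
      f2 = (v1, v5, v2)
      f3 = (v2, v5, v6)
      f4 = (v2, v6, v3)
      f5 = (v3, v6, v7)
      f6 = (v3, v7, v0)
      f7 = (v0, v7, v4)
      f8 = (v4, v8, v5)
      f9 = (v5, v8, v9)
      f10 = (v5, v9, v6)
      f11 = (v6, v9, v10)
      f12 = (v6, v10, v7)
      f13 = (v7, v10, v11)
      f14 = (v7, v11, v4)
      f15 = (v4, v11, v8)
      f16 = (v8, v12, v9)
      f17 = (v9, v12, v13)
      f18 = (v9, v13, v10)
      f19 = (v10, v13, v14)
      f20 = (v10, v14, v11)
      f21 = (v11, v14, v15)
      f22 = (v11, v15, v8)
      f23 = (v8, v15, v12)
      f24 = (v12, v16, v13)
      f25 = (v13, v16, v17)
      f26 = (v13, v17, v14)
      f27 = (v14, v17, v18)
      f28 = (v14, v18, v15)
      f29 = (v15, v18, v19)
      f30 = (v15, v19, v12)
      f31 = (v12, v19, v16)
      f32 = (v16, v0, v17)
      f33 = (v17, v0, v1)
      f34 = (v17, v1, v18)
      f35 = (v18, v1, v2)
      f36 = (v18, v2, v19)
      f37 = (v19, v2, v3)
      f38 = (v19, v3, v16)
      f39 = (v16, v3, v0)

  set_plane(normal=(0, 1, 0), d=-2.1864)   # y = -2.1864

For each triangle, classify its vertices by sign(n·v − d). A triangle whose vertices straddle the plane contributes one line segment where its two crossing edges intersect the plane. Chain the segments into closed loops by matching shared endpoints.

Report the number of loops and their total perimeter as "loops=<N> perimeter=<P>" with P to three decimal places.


loops=1 perimeter=5.154

Straddling triangles (14 of 40):
  (v12,v16,v13) [+-+] → (-0.889539, -2.1864, 0)–(-0.371471, -2.1864, 0.197896)  len=0.5546
  (v13,v16,v17) [+--] → (-0.371471, -2.1864, 0.197896)–(0.288668, -2.1864, 0.45)  len=0.7066
  (v13,v17,v14) [+-+] → (0.288668, -2.1864, 0.45)–(0.444554, -2.1864, 0.390477)  len=0.1669
  (v14,v17,v18) [+-+] → (0.444554, -2.1864, 0.390477)–(0.71041, -2.1864, 0.288925)  len=0.2846
  (v15,v18,v19) [++-] → (0.71041, -2.1864, -0.288925)–(0.288668, -2.1864, -0.45)  len=0.4515
  (v15,v19,v12) [+-+] → (0.288668, -2.1864, -0.45)–(0.00177355, -2.1864, -0.340415)  len=0.3071
  (v12,v19,v16) [+--] → (0.00177355, -2.1864, -0.340415)–(-0.889539, -2.1864, 0)  len=0.9541
  (v16,v0,v17) [-+-] → (1.32147, -2.1864, 0)–(0.900972, -2.1864, 0.420533)  len=0.5947
  (v17,v0,v1) [-++] → (0.900972, -2.1864, 0.420533)–(0.871505, -2.1864, 0.45)  len=0.0417
  (v17,v1,v18) [-++] → (0.871505, -2.1864, 0.45)–(0.71041, -2.1864, 0.288925)  len=0.2278
  (v18,v2,v19) [++-] → (0.842039, -2.1864, -0.420533)–(0.71041, -2.1864, -0.288925)  len=0.1861
  (v19,v2,v3) [-++] → (0.842039, -2.1864, -0.420533)–(0.871505, -2.1864, -0.45)  len=0.0417
  (v19,v3,v16) [-+-] → (0.871505, -2.1864, -0.45)–(1.22697, -2.1864, -0.0945007)  len=0.5027
  (v16,v3,v0) [-++] → (1.22697, -2.1864, -0.0945007)–(1.32147, -2.1864, 0)  len=0.1336

Chained into 1 loop(s):
  loop 1: 14 segments, perimeter = 5.1537
Total perimeter = 5.154


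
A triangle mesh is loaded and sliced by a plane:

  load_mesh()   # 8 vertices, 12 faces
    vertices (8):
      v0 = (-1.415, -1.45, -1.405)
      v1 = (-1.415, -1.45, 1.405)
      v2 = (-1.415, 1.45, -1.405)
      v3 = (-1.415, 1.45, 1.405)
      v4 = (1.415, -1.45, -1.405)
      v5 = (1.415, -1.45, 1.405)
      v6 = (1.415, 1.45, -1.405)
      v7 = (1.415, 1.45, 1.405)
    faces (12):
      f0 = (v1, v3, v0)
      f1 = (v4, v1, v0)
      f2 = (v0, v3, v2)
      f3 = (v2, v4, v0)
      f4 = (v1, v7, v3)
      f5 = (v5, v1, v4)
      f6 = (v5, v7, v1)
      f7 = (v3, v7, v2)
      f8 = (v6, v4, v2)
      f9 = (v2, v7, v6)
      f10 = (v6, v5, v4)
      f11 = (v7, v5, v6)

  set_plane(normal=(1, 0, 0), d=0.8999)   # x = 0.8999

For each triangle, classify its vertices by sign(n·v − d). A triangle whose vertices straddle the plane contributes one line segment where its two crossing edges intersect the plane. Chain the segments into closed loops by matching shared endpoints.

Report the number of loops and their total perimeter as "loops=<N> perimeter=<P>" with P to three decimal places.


Straddling triangles (8 of 12):
  (v4,v1,v0) [+--] → (0.8999, -1.45, -0.89354)–(0.8999, -1.45, -1.405)  len=0.5115
  (v2,v4,v0) [-+-] → (0.8999, -0.922159, -1.405)–(0.8999, -1.45, -1.405)  len=0.5278
  (v1,v7,v3) [-+-] → (0.8999, 0.922159, 1.405)–(0.8999, 1.45, 1.405)  len=0.5278
  (v5,v1,v4) [+-+] → (0.8999, -1.45, 1.405)–(0.8999, -1.45, -0.89354)  len=2.2985
  (v5,v7,v1) [++-] → (0.8999, 0.922159, 1.405)–(0.8999, -1.45, 1.405)  len=2.3722
  (v3,v7,v2) [-+-] → (0.8999, 1.45, 1.405)–(0.8999, 1.45, 0.89354)  len=0.5115
  (v6,v4,v2) [++-] → (0.8999, -0.922159, -1.405)–(0.8999, 1.45, -1.405)  len=2.3722
  (v2,v7,v6) [-++] → (0.8999, 1.45, 0.89354)–(0.8999, 1.45, -1.405)  len=2.2985

Chained into 1 loop(s):
  loop 1: 8 segments, perimeter = 11.4200
Total perimeter = 11.420

loops=1 perimeter=11.420


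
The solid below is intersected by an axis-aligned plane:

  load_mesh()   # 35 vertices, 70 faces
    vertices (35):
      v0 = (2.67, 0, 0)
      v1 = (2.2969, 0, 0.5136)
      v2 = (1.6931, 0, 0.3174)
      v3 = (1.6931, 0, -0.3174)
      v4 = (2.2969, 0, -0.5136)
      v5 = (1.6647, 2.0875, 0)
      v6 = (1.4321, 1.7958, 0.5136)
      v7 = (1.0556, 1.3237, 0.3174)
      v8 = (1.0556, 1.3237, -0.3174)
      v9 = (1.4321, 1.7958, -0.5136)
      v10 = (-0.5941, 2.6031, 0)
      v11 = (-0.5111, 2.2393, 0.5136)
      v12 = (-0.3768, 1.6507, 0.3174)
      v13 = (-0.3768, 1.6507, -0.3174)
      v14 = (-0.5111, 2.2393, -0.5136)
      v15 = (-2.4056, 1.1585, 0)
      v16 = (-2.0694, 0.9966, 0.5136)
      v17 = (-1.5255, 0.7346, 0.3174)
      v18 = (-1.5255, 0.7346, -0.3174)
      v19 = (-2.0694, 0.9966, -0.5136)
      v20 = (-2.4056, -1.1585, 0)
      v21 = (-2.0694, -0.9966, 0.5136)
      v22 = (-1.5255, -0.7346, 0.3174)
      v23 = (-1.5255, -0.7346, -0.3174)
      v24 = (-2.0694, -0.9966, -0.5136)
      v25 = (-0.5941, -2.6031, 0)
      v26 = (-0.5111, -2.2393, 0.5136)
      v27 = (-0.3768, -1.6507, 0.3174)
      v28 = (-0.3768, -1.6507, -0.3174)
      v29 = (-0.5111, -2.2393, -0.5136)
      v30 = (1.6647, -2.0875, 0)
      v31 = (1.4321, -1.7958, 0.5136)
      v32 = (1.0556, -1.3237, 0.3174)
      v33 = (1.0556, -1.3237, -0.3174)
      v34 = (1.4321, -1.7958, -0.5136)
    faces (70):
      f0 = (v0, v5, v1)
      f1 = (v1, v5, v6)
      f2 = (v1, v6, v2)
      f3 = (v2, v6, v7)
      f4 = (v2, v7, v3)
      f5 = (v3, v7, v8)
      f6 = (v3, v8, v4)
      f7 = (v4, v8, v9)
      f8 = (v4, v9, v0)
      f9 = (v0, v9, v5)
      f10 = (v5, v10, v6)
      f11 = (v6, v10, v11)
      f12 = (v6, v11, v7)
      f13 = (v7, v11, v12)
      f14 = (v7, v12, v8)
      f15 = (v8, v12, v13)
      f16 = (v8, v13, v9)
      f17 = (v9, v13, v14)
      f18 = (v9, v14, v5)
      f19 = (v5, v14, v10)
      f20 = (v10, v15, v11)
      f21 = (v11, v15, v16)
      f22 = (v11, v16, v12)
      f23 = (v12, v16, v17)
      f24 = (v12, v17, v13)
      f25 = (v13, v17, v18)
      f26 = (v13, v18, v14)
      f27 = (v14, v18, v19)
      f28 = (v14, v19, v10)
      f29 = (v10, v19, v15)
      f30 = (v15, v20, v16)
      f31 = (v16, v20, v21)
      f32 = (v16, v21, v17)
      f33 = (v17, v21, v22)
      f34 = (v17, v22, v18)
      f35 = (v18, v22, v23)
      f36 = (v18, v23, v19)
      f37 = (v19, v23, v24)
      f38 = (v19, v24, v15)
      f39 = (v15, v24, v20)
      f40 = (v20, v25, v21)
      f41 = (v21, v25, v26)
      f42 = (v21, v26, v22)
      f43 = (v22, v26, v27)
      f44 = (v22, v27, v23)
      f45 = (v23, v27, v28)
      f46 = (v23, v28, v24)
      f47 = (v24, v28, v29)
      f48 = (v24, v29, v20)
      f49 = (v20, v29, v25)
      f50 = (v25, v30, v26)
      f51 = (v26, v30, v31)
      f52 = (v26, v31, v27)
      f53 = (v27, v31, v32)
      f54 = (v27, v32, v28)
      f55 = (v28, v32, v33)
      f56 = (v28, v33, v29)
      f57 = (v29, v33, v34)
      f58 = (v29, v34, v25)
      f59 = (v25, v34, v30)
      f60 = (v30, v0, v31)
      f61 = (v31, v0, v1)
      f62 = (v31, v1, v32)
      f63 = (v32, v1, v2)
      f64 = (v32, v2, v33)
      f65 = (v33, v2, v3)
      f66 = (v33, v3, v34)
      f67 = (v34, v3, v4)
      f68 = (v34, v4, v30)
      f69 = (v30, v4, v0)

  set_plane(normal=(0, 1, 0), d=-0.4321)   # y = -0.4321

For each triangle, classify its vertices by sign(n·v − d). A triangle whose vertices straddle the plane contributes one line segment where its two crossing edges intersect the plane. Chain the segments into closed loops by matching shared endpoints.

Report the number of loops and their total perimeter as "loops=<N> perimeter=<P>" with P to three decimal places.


loops=2 perimeter=6.193

Straddling triangles (20 of 70):
  (v15,v20,v16) [+-+] → (-2.4056, -0.4321, 0)–(-2.29228, -0.4321, 0.173114)  len=0.2069
  (v16,v20,v21) [+--] → (-2.29228, -0.4321, 0.173114)–(-2.0694, -0.4321, 0.5136)  len=0.4069
  (v16,v21,v17) [+-+] → (-2.0694, -0.4321, 0.5136)–(-1.89205, -0.4321, 0.449624)  len=0.1885
  (v17,v21,v22) [+--] → (-1.89205, -0.4321, 0.449624)–(-1.5255, -0.4321, 0.3174)  len=0.3897
  (v17,v22,v18) [+-+] → (-1.5255, -0.4321, 0.3174)–(-1.5255, -0.4321, 0.186698)  len=0.1307
  (v18,v22,v23) [+--] → (-1.5255, -0.4321, 0.186698)–(-1.5255, -0.4321, -0.3174)  len=0.5041
  (v18,v23,v19) [+-+] → (-1.5255, -0.4321, -0.3174)–(-1.62054, -0.4321, -0.351683)  len=0.1010
  (v19,v23,v24) [+--] → (-1.62054, -0.4321, -0.351683)–(-2.0694, -0.4321, -0.5136)  len=0.4772
  (v19,v24,v15) [+-+] → (-2.0694, -0.4321, -0.5136)–(-2.15746, -0.4321, -0.379069)  len=0.1608
  (v15,v24,v20) [+--] → (-2.15746, -0.4321, -0.379069)–(-2.4056, -0.4321, 0)  len=0.4531
  (v30,v0,v31) [-+-] → (2.46191, -0.4321, 0)–(2.37214, -0.4321, 0.123581)  len=0.1527
  (v31,v0,v1) [-++] → (2.37214, -0.4321, 0.123581)–(2.08881, -0.4321, 0.5136)  len=0.4821
  (v31,v1,v32) [-+-] → (2.08881, -0.4321, 0.5136)–(1.8917, -0.4321, 0.449554)  len=0.2073
  (v32,v1,v2) [-++] → (1.8917, -0.4321, 0.449554)–(1.485, -0.4321, 0.3174)  len=0.4276
  (v32,v2,v33) [-+-] → (1.485, -0.4321, 0.3174)–(1.485, -0.4321, 0.11018)  len=0.2072
  (v33,v2,v3) [-++] → (1.485, -0.4321, 0.11018)–(1.485, -0.4321, -0.3174)  len=0.4276
  (v33,v3,v34) [-+-] → (1.485, -0.4321, -0.3174)–(1.6303, -0.4321, -0.364609)  len=0.1528
  (v34,v3,v4) [-++] → (1.6303, -0.4321, -0.364609)–(2.08881, -0.4321, -0.5136)  len=0.4821
  (v34,v4,v30) [-+-] → (2.08881, -0.4321, -0.5136)–(2.16604, -0.4321, -0.407288)  len=0.1314
  (v30,v4,v0) [-++] → (2.16604, -0.4321, -0.407288)–(2.46191, -0.4321, 0)  len=0.5034

Chained into 2 loop(s):
  loop 1: 10 segments, perimeter = 3.0189
  loop 2: 10 segments, perimeter = 3.1742
Total perimeter = 6.193


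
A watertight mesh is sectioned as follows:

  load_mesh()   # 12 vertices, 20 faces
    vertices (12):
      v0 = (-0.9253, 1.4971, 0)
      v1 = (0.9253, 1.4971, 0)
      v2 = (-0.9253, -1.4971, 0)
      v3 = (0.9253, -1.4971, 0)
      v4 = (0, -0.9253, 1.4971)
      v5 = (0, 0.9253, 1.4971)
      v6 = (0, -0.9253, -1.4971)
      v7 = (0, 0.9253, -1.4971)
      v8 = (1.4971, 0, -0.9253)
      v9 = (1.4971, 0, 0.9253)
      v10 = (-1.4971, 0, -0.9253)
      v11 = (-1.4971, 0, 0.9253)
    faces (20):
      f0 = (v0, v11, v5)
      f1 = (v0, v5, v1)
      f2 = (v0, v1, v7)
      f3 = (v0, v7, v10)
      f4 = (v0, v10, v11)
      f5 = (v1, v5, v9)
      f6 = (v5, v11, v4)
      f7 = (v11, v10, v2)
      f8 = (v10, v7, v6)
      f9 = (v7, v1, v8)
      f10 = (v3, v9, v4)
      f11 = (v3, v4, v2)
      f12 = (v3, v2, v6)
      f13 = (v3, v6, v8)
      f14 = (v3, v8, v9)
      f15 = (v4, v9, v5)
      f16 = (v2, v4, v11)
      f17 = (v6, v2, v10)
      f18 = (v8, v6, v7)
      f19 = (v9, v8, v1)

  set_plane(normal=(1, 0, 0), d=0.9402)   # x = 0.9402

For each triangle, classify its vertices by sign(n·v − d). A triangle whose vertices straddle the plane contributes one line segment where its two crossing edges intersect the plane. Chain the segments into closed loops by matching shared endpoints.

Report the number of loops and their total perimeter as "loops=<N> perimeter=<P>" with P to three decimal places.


Straddling triangles (8 of 20):
  (v1,v5,v9) [--+] → (0.9402, 0.344198, 1.138)–(0.9402, 1.45809, 0.0241115)  len=1.5753
  (v7,v1,v8) [--+] → (0.9402, 1.45809, -0.0241115)–(0.9402, 0.344198, -1.138)  len=1.5753
  (v3,v9,v4) [-+-] → (0.9402, -1.45809, 0.0241115)–(0.9402, -0.344198, 1.138)  len=1.5753
  (v3,v6,v8) [--+] → (0.9402, -0.344198, -1.138)–(0.9402, -1.45809, -0.0241115)  len=1.5753
  (v3,v8,v9) [-++] → (0.9402, -1.45809, -0.0241115)–(0.9402, -1.45809, 0.0241115)  len=0.0482
  (v4,v9,v5) [-+-] → (0.9402, -0.344198, 1.138)–(0.9402, 0.344198, 1.138)  len=0.6884
  (v8,v6,v7) [+--] → (0.9402, -0.344198, -1.138)–(0.9402, 0.344198, -1.138)  len=0.6884
  (v9,v8,v1) [++-] → (0.9402, 1.45809, -0.0241115)–(0.9402, 1.45809, 0.0241115)  len=0.0482

Chained into 1 loop(s):
  loop 1: 8 segments, perimeter = 7.7744
Total perimeter = 7.774

loops=1 perimeter=7.774
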